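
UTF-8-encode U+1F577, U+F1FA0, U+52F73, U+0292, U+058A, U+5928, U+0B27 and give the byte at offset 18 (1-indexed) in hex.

0xA4

1-indexed offset 18 is 0-indexed offset 17.
U+1F577 → 4-byte form F0 9F 95 B7 at offsets 0–3.
U+F1FA0 → 4-byte form F3 B1 BE A0 at offsets 4–7.
U+52F73 → 4-byte form F1 92 BD B3 at offsets 8–11.
U+0292 → 2-byte form CA 92 at offsets 12–13.
U+058A → 2-byte form D6 8A at offsets 14–15.
U+5928 → 3-byte form E5 A4 A8 at offsets 16–18.
Offset 17 falls in char 6's range; it's byte 2 of E5 A4 A8 = 0xA4.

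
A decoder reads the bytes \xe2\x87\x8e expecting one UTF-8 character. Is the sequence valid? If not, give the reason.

valid

Leading byte 0xE2 = 11100010 → 3-byte form.
Continuation bytes 0x87=10000111, 0x8E=10001110 all match 10xxxxxx.
Decoded value 0x21CE is ≥ 0x800 (shortest form) and not a surrogate.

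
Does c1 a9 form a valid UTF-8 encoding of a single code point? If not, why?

invalid (overlong encoding)

Leading byte 0xC1 = 11000001 → 2-byte form.
Continuation bytes all match 10xxxxxx. Payload decodes to 0x69.
But 0x69 < 0x80, the minimum for a 2-byte sequence — this is an overlong encoding.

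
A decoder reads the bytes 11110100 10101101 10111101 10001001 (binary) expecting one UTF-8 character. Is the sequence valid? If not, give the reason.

invalid (encodes a value above U+10FFFF)

Leading byte 0xF4 = 11110100 → 4-byte form.
Payload = 0x12DF49, which exceeds U+10FFFF, the maximum Unicode code point. (Leading bytes F5–FF, or F4 followed by ≥ 0x90, are invalid.)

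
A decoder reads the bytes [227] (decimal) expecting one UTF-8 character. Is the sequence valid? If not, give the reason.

invalid (sequence truncated)

Leading byte 0xE3 = 11100011 → 3-byte form, but only 1 byte is present.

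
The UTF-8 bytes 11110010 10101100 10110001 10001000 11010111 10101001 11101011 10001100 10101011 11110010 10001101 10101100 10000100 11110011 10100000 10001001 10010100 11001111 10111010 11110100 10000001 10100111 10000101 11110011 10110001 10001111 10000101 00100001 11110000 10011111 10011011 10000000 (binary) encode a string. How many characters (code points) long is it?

Byte at offset 0: 0xF2 = 11110010 → 4-byte char (#1). Advance 4.
Byte at offset 4: 0xD7 = 11010111 → 2-byte char (#2). Advance 2.
Byte at offset 6: 0xEB = 11101011 → 3-byte char (#3). Advance 3.
Byte at offset 9: 0xF2 = 11110010 → 4-byte char (#4). Advance 4.
Byte at offset 13: 0xF3 = 11110011 → 4-byte char (#5). Advance 4.
Byte at offset 17: 0xCF = 11001111 → 2-byte char (#6). Advance 2.
Byte at offset 19: 0xF4 = 11110100 → 4-byte char (#7). Advance 4.
Byte at offset 23: 0xF3 = 11110011 → 4-byte char (#8). Advance 4.
Byte at offset 27: 0x21 = 00100001 → 1-byte char (#9). Advance 1.
Byte at offset 28: 0xF0 = 11110000 → 4-byte char (#10). Advance 4.
Reached end at offset 32 after 10 code points.

10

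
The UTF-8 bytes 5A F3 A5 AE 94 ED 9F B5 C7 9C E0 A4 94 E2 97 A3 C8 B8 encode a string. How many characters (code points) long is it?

Byte at offset 0: 0x5A = 01011010 → 1-byte char (#1). Advance 1.
Byte at offset 1: 0xF3 = 11110011 → 4-byte char (#2). Advance 4.
Byte at offset 5: 0xED = 11101101 → 3-byte char (#3). Advance 3.
Byte at offset 8: 0xC7 = 11000111 → 2-byte char (#4). Advance 2.
Byte at offset 10: 0xE0 = 11100000 → 3-byte char (#5). Advance 3.
Byte at offset 13: 0xE2 = 11100010 → 3-byte char (#6). Advance 3.
Byte at offset 16: 0xC8 = 11001000 → 2-byte char (#7). Advance 2.
Reached end at offset 18 after 7 code points.

7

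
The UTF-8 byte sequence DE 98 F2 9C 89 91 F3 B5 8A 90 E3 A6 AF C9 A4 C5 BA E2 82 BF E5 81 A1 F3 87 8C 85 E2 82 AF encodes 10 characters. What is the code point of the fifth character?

Offset 0: leading byte 0xDE = 11011110 → 2-byte char #1 = DE 98.
Offset 2: leading byte 0xF2 = 11110010 → 4-byte char #2 = F2 9C 89 91.
Offset 6: leading byte 0xF3 = 11110011 → 4-byte char #3 = F3 B5 8A 90.
Offset 10: leading byte 0xE3 = 11100011 → 3-byte char #4 = E3 A6 AF.
Offset 13: leading byte 0xC9 = 11001001 → 2-byte char #5 = C9 A4.
Leading byte 0xC9 = 11001001 matches 110xxxxx → 2-byte sequence.
Byte 1: 0xC9 = 11001001, payload 01001 (5 bits).
Byte 2: 0xA4 = 10100100 (10xxxxxx ✓), payload 100100.
Concatenate: 01001100100 = 0x264 (11 bits → U+0264).

U+0264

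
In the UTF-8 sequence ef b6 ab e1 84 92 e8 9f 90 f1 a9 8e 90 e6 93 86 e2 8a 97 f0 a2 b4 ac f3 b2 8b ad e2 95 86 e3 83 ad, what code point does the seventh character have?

U+22D2C

Offset 0: leading byte 0xEF = 11101111 → 3-byte char #1 = EF B6 AB.
Offset 3: leading byte 0xE1 = 11100001 → 3-byte char #2 = E1 84 92.
Offset 6: leading byte 0xE8 = 11101000 → 3-byte char #3 = E8 9F 90.
Offset 9: leading byte 0xF1 = 11110001 → 4-byte char #4 = F1 A9 8E 90.
Offset 13: leading byte 0xE6 = 11100110 → 3-byte char #5 = E6 93 86.
Offset 16: leading byte 0xE2 = 11100010 → 3-byte char #6 = E2 8A 97.
Offset 19: leading byte 0xF0 = 11110000 → 4-byte char #7 = F0 A2 B4 AC.
Leading byte 0xF0 = 11110000 matches 11110xxx → 4-byte sequence.
Byte 1: 0xF0 = 11110000, payload 000 (3 bits).
Byte 2: 0xA2 = 10100010 (10xxxxxx ✓), payload 100010.
Byte 3: 0xB4 = 10110100 (10xxxxxx ✓), payload 110100.
Byte 4: 0xAC = 10101100 (10xxxxxx ✓), payload 101100.
Concatenate: 000100010110100101100 = 0x22D2C (21 bits → U+22D2C).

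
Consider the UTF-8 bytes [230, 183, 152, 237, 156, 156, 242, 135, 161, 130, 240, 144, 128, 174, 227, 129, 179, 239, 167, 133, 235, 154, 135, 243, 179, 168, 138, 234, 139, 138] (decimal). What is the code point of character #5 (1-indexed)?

Offset 0: leading byte 0xE6 = 11100110 → 3-byte char #1 = E6 B7 98.
Offset 3: leading byte 0xED = 11101101 → 3-byte char #2 = ED 9C 9C.
Offset 6: leading byte 0xF2 = 11110010 → 4-byte char #3 = F2 87 A1 82.
Offset 10: leading byte 0xF0 = 11110000 → 4-byte char #4 = F0 90 80 AE.
Offset 14: leading byte 0xE3 = 11100011 → 3-byte char #5 = E3 81 B3.
Leading byte 0xE3 = 11100011 matches 1110xxxx → 3-byte sequence.
Byte 1: 0xE3 = 11100011, payload 0011 (4 bits).
Byte 2: 0x81 = 10000001 (10xxxxxx ✓), payload 000001.
Byte 3: 0xB3 = 10110011 (10xxxxxx ✓), payload 110011.
Concatenate: 0011000001110011 = 0x3073 (16 bits → U+3073).

U+3073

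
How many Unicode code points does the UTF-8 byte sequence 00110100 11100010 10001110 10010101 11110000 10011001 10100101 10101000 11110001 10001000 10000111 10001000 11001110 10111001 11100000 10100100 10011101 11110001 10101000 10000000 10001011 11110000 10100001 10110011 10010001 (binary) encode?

Byte at offset 0: 0x34 = 00110100 → 1-byte char (#1). Advance 1.
Byte at offset 1: 0xE2 = 11100010 → 3-byte char (#2). Advance 3.
Byte at offset 4: 0xF0 = 11110000 → 4-byte char (#3). Advance 4.
Byte at offset 8: 0xF1 = 11110001 → 4-byte char (#4). Advance 4.
Byte at offset 12: 0xCE = 11001110 → 2-byte char (#5). Advance 2.
Byte at offset 14: 0xE0 = 11100000 → 3-byte char (#6). Advance 3.
Byte at offset 17: 0xF1 = 11110001 → 4-byte char (#7). Advance 4.
Byte at offset 21: 0xF0 = 11110000 → 4-byte char (#8). Advance 4.
Reached end at offset 25 after 8 code points.

8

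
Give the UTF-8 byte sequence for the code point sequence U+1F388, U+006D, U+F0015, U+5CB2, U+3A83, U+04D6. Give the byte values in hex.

F0 9F 8E 88 6D F3 B0 80 95 E5 B2 B2 E3 AA 83 D3 96

U+1F388: 4-byte form → F0 9F 8E 88.
U+006D: 1-byte form → 6D.
U+F0015: 4-byte form → F3 B0 80 95.
U+5CB2: 3-byte form → E5 B2 B2.
U+3A83: 3-byte form → E3 AA 83.
U+04D6: 2-byte form → D3 96.
Concatenated (17 bytes): F0 9F 8E 88 6D F3 B0 80 95 E5 B2 B2 E3 AA 83 D3 96.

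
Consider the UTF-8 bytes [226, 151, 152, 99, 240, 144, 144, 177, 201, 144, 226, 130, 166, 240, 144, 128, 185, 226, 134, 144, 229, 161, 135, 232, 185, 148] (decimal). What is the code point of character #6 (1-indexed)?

U+10039

Offset 0: leading byte 0xE2 = 11100010 → 3-byte char #1 = E2 97 98.
Offset 3: leading byte 0x63 = 01100011 → 1-byte char #2 = 63.
Offset 4: leading byte 0xF0 = 11110000 → 4-byte char #3 = F0 90 90 B1.
Offset 8: leading byte 0xC9 = 11001001 → 2-byte char #4 = C9 90.
Offset 10: leading byte 0xE2 = 11100010 → 3-byte char #5 = E2 82 A6.
Offset 13: leading byte 0xF0 = 11110000 → 4-byte char #6 = F0 90 80 B9.
Leading byte 0xF0 = 11110000 matches 11110xxx → 4-byte sequence.
Byte 1: 0xF0 = 11110000, payload 000 (3 bits).
Byte 2: 0x90 = 10010000 (10xxxxxx ✓), payload 010000.
Byte 3: 0x80 = 10000000 (10xxxxxx ✓), payload 000000.
Byte 4: 0xB9 = 10111001 (10xxxxxx ✓), payload 111001.
Concatenate: 000010000000000111001 = 0x10039 (21 bits → U+10039).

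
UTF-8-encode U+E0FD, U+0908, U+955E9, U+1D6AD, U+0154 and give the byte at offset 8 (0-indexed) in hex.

0x97

U+E0FD → 3-byte form EE 83 BD at offsets 0–2.
U+0908 → 3-byte form E0 A4 88 at offsets 3–5.
U+955E9 → 4-byte form F2 95 97 A9 at offsets 6–9.
Offset 8 falls in char 3's range; it's byte 3 of F2 95 97 A9 = 0x97.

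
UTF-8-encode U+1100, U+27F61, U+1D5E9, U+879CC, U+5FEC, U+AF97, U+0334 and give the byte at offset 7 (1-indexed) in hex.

1-indexed offset 7 is 0-indexed offset 6.
U+1100 → 3-byte form E1 84 80 at offsets 0–2.
U+27F61 → 4-byte form F0 A7 BD A1 at offsets 3–6.
Offset 6 falls in char 2's range; it's byte 4 of F0 A7 BD A1 = 0xA1.

0xA1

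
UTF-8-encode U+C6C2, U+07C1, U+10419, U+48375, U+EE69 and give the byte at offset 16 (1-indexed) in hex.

1-indexed offset 16 is 0-indexed offset 15.
U+C6C2 → 3-byte form EC 9B 82 at offsets 0–2.
U+07C1 → 2-byte form DF 81 at offsets 3–4.
U+10419 → 4-byte form F0 90 90 99 at offsets 5–8.
U+48375 → 4-byte form F1 88 8D B5 at offsets 9–12.
U+EE69 → 3-byte form EE B9 A9 at offsets 13–15.
Offset 15 falls in char 5's range; it's byte 3 of EE B9 A9 = 0xA9.

0xA9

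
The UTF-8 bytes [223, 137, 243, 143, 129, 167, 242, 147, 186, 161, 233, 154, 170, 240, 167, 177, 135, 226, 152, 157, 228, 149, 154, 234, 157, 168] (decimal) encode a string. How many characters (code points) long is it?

8

Byte at offset 0: 0xDF = 11011111 → 2-byte char (#1). Advance 2.
Byte at offset 2: 0xF3 = 11110011 → 4-byte char (#2). Advance 4.
Byte at offset 6: 0xF2 = 11110010 → 4-byte char (#3). Advance 4.
Byte at offset 10: 0xE9 = 11101001 → 3-byte char (#4). Advance 3.
Byte at offset 13: 0xF0 = 11110000 → 4-byte char (#5). Advance 4.
Byte at offset 17: 0xE2 = 11100010 → 3-byte char (#6). Advance 3.
Byte at offset 20: 0xE4 = 11100100 → 3-byte char (#7). Advance 3.
Byte at offset 23: 0xEA = 11101010 → 3-byte char (#8). Advance 3.
Reached end at offset 26 after 8 code points.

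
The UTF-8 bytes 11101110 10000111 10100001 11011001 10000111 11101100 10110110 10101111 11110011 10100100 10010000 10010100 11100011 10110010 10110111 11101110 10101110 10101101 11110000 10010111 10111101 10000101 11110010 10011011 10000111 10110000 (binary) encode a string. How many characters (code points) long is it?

Byte at offset 0: 0xEE = 11101110 → 3-byte char (#1). Advance 3.
Byte at offset 3: 0xD9 = 11011001 → 2-byte char (#2). Advance 2.
Byte at offset 5: 0xEC = 11101100 → 3-byte char (#3). Advance 3.
Byte at offset 8: 0xF3 = 11110011 → 4-byte char (#4). Advance 4.
Byte at offset 12: 0xE3 = 11100011 → 3-byte char (#5). Advance 3.
Byte at offset 15: 0xEE = 11101110 → 3-byte char (#6). Advance 3.
Byte at offset 18: 0xF0 = 11110000 → 4-byte char (#7). Advance 4.
Byte at offset 22: 0xF2 = 11110010 → 4-byte char (#8). Advance 4.
Reached end at offset 26 after 8 code points.

8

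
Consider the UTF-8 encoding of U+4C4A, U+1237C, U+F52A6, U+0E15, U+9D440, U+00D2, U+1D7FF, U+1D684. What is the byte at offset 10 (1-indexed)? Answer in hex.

1-indexed offset 10 is 0-indexed offset 9.
U+4C4A → 3-byte form E4 B1 8A at offsets 0–2.
U+1237C → 4-byte form F0 92 8D BC at offsets 3–6.
U+F52A6 → 4-byte form F3 B5 8A A6 at offsets 7–10.
Offset 9 falls in char 3's range; it's byte 3 of F3 B5 8A A6 = 0x8A.

0x8A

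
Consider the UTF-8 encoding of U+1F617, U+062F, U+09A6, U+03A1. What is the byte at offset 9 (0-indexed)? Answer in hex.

U+1F617 → 4-byte form F0 9F 98 97 at offsets 0–3.
U+062F → 2-byte form D8 AF at offsets 4–5.
U+09A6 → 3-byte form E0 A6 A6 at offsets 6–8.
U+03A1 → 2-byte form CE A1 at offsets 9–10.
Offset 9 falls in char 4's range; it's byte 1 of CE A1 = 0xCE.

0xCE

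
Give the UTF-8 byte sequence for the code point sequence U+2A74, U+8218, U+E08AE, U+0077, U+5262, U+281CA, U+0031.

U+2A74: 3-byte form → E2 A9 B4.
U+8218: 3-byte form → E8 88 98.
U+E08AE: 4-byte form → F3 A0 A2 AE.
U+0077: 1-byte form → 77.
U+5262: 3-byte form → E5 89 A2.
U+281CA: 4-byte form → F0 A8 87 8A.
U+0031: 1-byte form → 31.
Concatenated (19 bytes): E2 A9 B4 E8 88 98 F3 A0 A2 AE 77 E5 89 A2 F0 A8 87 8A 31.

E2 A9 B4 E8 88 98 F3 A0 A2 AE 77 E5 89 A2 F0 A8 87 8A 31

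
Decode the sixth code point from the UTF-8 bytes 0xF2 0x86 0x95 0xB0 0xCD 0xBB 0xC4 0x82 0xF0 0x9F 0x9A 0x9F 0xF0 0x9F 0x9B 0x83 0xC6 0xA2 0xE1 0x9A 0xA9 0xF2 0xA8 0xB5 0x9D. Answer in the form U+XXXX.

U+01A2

Offset 0: leading byte 0xF2 = 11110010 → 4-byte char #1 = F2 86 95 B0.
Offset 4: leading byte 0xCD = 11001101 → 2-byte char #2 = CD BB.
Offset 6: leading byte 0xC4 = 11000100 → 2-byte char #3 = C4 82.
Offset 8: leading byte 0xF0 = 11110000 → 4-byte char #4 = F0 9F 9A 9F.
Offset 12: leading byte 0xF0 = 11110000 → 4-byte char #5 = F0 9F 9B 83.
Offset 16: leading byte 0xC6 = 11000110 → 2-byte char #6 = C6 A2.
Leading byte 0xC6 = 11000110 matches 110xxxxx → 2-byte sequence.
Byte 1: 0xC6 = 11000110, payload 00110 (5 bits).
Byte 2: 0xA2 = 10100010 (10xxxxxx ✓), payload 100010.
Concatenate: 00110100010 = 0x1A2 (11 bits → U+01A2).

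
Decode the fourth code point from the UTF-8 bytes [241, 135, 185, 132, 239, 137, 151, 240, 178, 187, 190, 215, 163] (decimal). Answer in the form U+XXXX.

U+05E3

Offset 0: leading byte 0xF1 = 11110001 → 4-byte char #1 = F1 87 B9 84.
Offset 4: leading byte 0xEF = 11101111 → 3-byte char #2 = EF 89 97.
Offset 7: leading byte 0xF0 = 11110000 → 4-byte char #3 = F0 B2 BB BE.
Offset 11: leading byte 0xD7 = 11010111 → 2-byte char #4 = D7 A3.
Leading byte 0xD7 = 11010111 matches 110xxxxx → 2-byte sequence.
Byte 1: 0xD7 = 11010111, payload 10111 (5 bits).
Byte 2: 0xA3 = 10100011 (10xxxxxx ✓), payload 100011.
Concatenate: 10111100011 = 0x5E3 (11 bits → U+05E3).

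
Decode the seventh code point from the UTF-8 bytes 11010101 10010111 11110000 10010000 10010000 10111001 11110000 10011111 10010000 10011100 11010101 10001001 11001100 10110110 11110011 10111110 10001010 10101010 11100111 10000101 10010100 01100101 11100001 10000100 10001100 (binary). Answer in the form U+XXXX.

U+7154

Offset 0: leading byte 0xD5 = 11010101 → 2-byte char #1 = D5 97.
Offset 2: leading byte 0xF0 = 11110000 → 4-byte char #2 = F0 90 90 B9.
Offset 6: leading byte 0xF0 = 11110000 → 4-byte char #3 = F0 9F 90 9C.
Offset 10: leading byte 0xD5 = 11010101 → 2-byte char #4 = D5 89.
Offset 12: leading byte 0xCC = 11001100 → 2-byte char #5 = CC B6.
Offset 14: leading byte 0xF3 = 11110011 → 4-byte char #6 = F3 BE 8A AA.
Offset 18: leading byte 0xE7 = 11100111 → 3-byte char #7 = E7 85 94.
Leading byte 0xE7 = 11100111 matches 1110xxxx → 3-byte sequence.
Byte 1: 0xE7 = 11100111, payload 0111 (4 bits).
Byte 2: 0x85 = 10000101 (10xxxxxx ✓), payload 000101.
Byte 3: 0x94 = 10010100 (10xxxxxx ✓), payload 010100.
Concatenate: 0111000101010100 = 0x7154 (16 bits → U+7154).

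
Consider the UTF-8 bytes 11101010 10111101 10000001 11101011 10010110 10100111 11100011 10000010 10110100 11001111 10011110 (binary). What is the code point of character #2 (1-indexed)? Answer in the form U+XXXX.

U+B5A7

Offset 0: leading byte 0xEA = 11101010 → 3-byte char #1 = EA BD 81.
Offset 3: leading byte 0xEB = 11101011 → 3-byte char #2 = EB 96 A7.
Leading byte 0xEB = 11101011 matches 1110xxxx → 3-byte sequence.
Byte 1: 0xEB = 11101011, payload 1011 (4 bits).
Byte 2: 0x96 = 10010110 (10xxxxxx ✓), payload 010110.
Byte 3: 0xA7 = 10100111 (10xxxxxx ✓), payload 100111.
Concatenate: 1011010110100111 = 0xB5A7 (16 bits → U+B5A7).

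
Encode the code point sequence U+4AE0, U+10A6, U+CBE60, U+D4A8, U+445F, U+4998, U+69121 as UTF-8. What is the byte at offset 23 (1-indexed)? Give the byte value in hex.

1-indexed offset 23 is 0-indexed offset 22.
U+4AE0 → 3-byte form E4 AB A0 at offsets 0–2.
U+10A6 → 3-byte form E1 82 A6 at offsets 3–5.
U+CBE60 → 4-byte form F3 8B B9 A0 at offsets 6–9.
U+D4A8 → 3-byte form ED 92 A8 at offsets 10–12.
U+445F → 3-byte form E4 91 9F at offsets 13–15.
U+4998 → 3-byte form E4 A6 98 at offsets 16–18.
U+69121 → 4-byte form F1 A9 84 A1 at offsets 19–22.
Offset 22 falls in char 7's range; it's byte 4 of F1 A9 84 A1 = 0xA1.

0xA1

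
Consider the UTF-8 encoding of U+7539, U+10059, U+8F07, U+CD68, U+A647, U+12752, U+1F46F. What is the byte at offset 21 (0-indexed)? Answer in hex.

U+7539 → 3-byte form E7 94 B9 at offsets 0–2.
U+10059 → 4-byte form F0 90 81 99 at offsets 3–6.
U+8F07 → 3-byte form E8 BC 87 at offsets 7–9.
U+CD68 → 3-byte form EC B5 A8 at offsets 10–12.
U+A647 → 3-byte form EA 99 87 at offsets 13–15.
U+12752 → 4-byte form F0 92 9D 92 at offsets 16–19.
U+1F46F → 4-byte form F0 9F 91 AF at offsets 20–23.
Offset 21 falls in char 7's range; it's byte 2 of F0 9F 91 AF = 0x9F.

0x9F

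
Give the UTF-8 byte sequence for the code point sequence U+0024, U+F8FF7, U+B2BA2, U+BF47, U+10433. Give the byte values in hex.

U+0024: 1-byte form → 24.
U+F8FF7: 4-byte form → F3 B8 BF B7.
U+B2BA2: 4-byte form → F2 B2 AE A2.
U+BF47: 3-byte form → EB BD 87.
U+10433: 4-byte form → F0 90 90 B3.
Concatenated (16 bytes): 24 F3 B8 BF B7 F2 B2 AE A2 EB BD 87 F0 90 90 B3.

24 F3 B8 BF B7 F2 B2 AE A2 EB BD 87 F0 90 90 B3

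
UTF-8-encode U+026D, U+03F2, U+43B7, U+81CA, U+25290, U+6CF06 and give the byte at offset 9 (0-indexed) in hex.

0x8A

U+026D → 2-byte form C9 AD at offsets 0–1.
U+03F2 → 2-byte form CF B2 at offsets 2–3.
U+43B7 → 3-byte form E4 8E B7 at offsets 4–6.
U+81CA → 3-byte form E8 87 8A at offsets 7–9.
Offset 9 falls in char 4's range; it's byte 3 of E8 87 8A = 0x8A.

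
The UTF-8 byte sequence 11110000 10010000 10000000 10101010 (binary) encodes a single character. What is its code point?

U+1002A

Leading byte 0xF0 = 11110000 matches 11110xxx → 4-byte sequence.
Byte 1: 0xF0 = 11110000, payload 000 (3 bits).
Byte 2: 0x90 = 10010000 (10xxxxxx ✓), payload 010000.
Byte 3: 0x80 = 10000000 (10xxxxxx ✓), payload 000000.
Byte 4: 0xAA = 10101010 (10xxxxxx ✓), payload 101010.
Concatenate: 000010000000000101010 = 0x1002A (21 bits → U+1002A).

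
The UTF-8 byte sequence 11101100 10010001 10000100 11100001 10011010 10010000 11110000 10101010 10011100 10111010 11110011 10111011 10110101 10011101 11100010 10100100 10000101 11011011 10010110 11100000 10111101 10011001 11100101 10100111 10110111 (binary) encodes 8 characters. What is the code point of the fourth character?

Offset 0: leading byte 0xEC = 11101100 → 3-byte char #1 = EC 91 84.
Offset 3: leading byte 0xE1 = 11100001 → 3-byte char #2 = E1 9A 90.
Offset 6: leading byte 0xF0 = 11110000 → 4-byte char #3 = F0 AA 9C BA.
Offset 10: leading byte 0xF3 = 11110011 → 4-byte char #4 = F3 BB B5 9D.
Leading byte 0xF3 = 11110011 matches 11110xxx → 4-byte sequence.
Byte 1: 0xF3 = 11110011, payload 011 (3 bits).
Byte 2: 0xBB = 10111011 (10xxxxxx ✓), payload 111011.
Byte 3: 0xB5 = 10110101 (10xxxxxx ✓), payload 110101.
Byte 4: 0x9D = 10011101 (10xxxxxx ✓), payload 011101.
Concatenate: 011111011110101011101 = 0xFBD5D (21 bits → U+FBD5D).

U+FBD5D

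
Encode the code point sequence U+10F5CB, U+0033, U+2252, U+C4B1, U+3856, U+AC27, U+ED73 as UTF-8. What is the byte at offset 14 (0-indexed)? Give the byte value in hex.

U+10F5CB → 4-byte form F4 8F 97 8B at offsets 0–3.
U+0033 → 1-byte form 33 at offsets 4–4.
U+2252 → 3-byte form E2 89 92 at offsets 5–7.
U+C4B1 → 3-byte form EC 92 B1 at offsets 8–10.
U+3856 → 3-byte form E3 A1 96 at offsets 11–13.
U+AC27 → 3-byte form EA B0 A7 at offsets 14–16.
Offset 14 falls in char 6's range; it's byte 1 of EA B0 A7 = 0xEA.

0xEA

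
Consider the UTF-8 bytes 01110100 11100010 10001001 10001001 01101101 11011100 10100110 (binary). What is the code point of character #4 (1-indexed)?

Offset 0: leading byte 0x74 = 01110100 → 1-byte char #1 = 74.
Offset 1: leading byte 0xE2 = 11100010 → 3-byte char #2 = E2 89 89.
Offset 4: leading byte 0x6D = 01101101 → 1-byte char #3 = 6D.
Offset 5: leading byte 0xDC = 11011100 → 2-byte char #4 = DC A6.
Leading byte 0xDC = 11011100 matches 110xxxxx → 2-byte sequence.
Byte 1: 0xDC = 11011100, payload 11100 (5 bits).
Byte 2: 0xA6 = 10100110 (10xxxxxx ✓), payload 100110.
Concatenate: 11100100110 = 0x726 (11 bits → U+0726).

U+0726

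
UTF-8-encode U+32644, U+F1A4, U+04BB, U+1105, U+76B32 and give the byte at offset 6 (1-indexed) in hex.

1-indexed offset 6 is 0-indexed offset 5.
U+32644 → 4-byte form F0 B2 99 84 at offsets 0–3.
U+F1A4 → 3-byte form EF 86 A4 at offsets 4–6.
Offset 5 falls in char 2's range; it's byte 2 of EF 86 A4 = 0x86.

0x86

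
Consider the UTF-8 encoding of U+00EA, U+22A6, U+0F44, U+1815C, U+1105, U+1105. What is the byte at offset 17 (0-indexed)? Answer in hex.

0x85

U+00EA → 2-byte form C3 AA at offsets 0–1.
U+22A6 → 3-byte form E2 8A A6 at offsets 2–4.
U+0F44 → 3-byte form E0 BD 84 at offsets 5–7.
U+1815C → 4-byte form F0 98 85 9C at offsets 8–11.
U+1105 → 3-byte form E1 84 85 at offsets 12–14.
U+1105 → 3-byte form E1 84 85 at offsets 15–17.
Offset 17 falls in char 6's range; it's byte 3 of E1 84 85 = 0x85.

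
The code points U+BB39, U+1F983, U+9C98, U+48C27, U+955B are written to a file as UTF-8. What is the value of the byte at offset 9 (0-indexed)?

U+BB39 → 3-byte form EB AC B9 at offsets 0–2.
U+1F983 → 4-byte form F0 9F A6 83 at offsets 3–6.
U+9C98 → 3-byte form E9 B2 98 at offsets 7–9.
Offset 9 falls in char 3's range; it's byte 3 of E9 B2 98 = 0x98.

0x98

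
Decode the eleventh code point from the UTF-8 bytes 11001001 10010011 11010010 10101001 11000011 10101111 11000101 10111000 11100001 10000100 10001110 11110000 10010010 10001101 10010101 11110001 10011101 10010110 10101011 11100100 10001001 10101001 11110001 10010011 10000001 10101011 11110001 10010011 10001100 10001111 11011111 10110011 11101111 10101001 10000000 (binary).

Offset 0: leading byte 0xC9 = 11001001 → 2-byte char #1 = C9 93.
Offset 2: leading byte 0xD2 = 11010010 → 2-byte char #2 = D2 A9.
Offset 4: leading byte 0xC3 = 11000011 → 2-byte char #3 = C3 AF.
Offset 6: leading byte 0xC5 = 11000101 → 2-byte char #4 = C5 B8.
Offset 8: leading byte 0xE1 = 11100001 → 3-byte char #5 = E1 84 8E.
Offset 11: leading byte 0xF0 = 11110000 → 4-byte char #6 = F0 92 8D 95.
Offset 15: leading byte 0xF1 = 11110001 → 4-byte char #7 = F1 9D 96 AB.
Offset 19: leading byte 0xE4 = 11100100 → 3-byte char #8 = E4 89 A9.
Offset 22: leading byte 0xF1 = 11110001 → 4-byte char #9 = F1 93 81 AB.
Offset 26: leading byte 0xF1 = 11110001 → 4-byte char #10 = F1 93 8C 8F.
Offset 30: leading byte 0xDF = 11011111 → 2-byte char #11 = DF B3.
Leading byte 0xDF = 11011111 matches 110xxxxx → 2-byte sequence.
Byte 1: 0xDF = 11011111, payload 11111 (5 bits).
Byte 2: 0xB3 = 10110011 (10xxxxxx ✓), payload 110011.
Concatenate: 11111110011 = 0x7F3 (11 bits → U+07F3).

U+07F3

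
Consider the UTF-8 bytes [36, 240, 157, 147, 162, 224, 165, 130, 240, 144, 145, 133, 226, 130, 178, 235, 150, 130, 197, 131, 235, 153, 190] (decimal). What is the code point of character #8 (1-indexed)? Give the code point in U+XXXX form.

Offset 0: leading byte 0x24 = 00100100 → 1-byte char #1 = 24.
Offset 1: leading byte 0xF0 = 11110000 → 4-byte char #2 = F0 9D 93 A2.
Offset 5: leading byte 0xE0 = 11100000 → 3-byte char #3 = E0 A5 82.
Offset 8: leading byte 0xF0 = 11110000 → 4-byte char #4 = F0 90 91 85.
Offset 12: leading byte 0xE2 = 11100010 → 3-byte char #5 = E2 82 B2.
Offset 15: leading byte 0xEB = 11101011 → 3-byte char #6 = EB 96 82.
Offset 18: leading byte 0xC5 = 11000101 → 2-byte char #7 = C5 83.
Offset 20: leading byte 0xEB = 11101011 → 3-byte char #8 = EB 99 BE.
Leading byte 0xEB = 11101011 matches 1110xxxx → 3-byte sequence.
Byte 1: 0xEB = 11101011, payload 1011 (4 bits).
Byte 2: 0x99 = 10011001 (10xxxxxx ✓), payload 011001.
Byte 3: 0xBE = 10111110 (10xxxxxx ✓), payload 111110.
Concatenate: 1011011001111110 = 0xB67E (16 bits → U+B67E).

U+B67E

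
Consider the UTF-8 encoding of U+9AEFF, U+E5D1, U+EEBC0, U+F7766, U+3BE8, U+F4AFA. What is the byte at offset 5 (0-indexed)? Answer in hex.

0x97

U+9AEFF → 4-byte form F2 9A BB BF at offsets 0–3.
U+E5D1 → 3-byte form EE 97 91 at offsets 4–6.
Offset 5 falls in char 2's range; it's byte 2 of EE 97 91 = 0x97.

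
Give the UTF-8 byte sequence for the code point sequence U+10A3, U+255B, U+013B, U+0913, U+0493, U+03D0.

U+10A3: 3-byte form → E1 82 A3.
U+255B: 3-byte form → E2 95 9B.
U+013B: 2-byte form → C4 BB.
U+0913: 3-byte form → E0 A4 93.
U+0493: 2-byte form → D2 93.
U+03D0: 2-byte form → CF 90.
Concatenated (15 bytes): E1 82 A3 E2 95 9B C4 BB E0 A4 93 D2 93 CF 90.

E1 82 A3 E2 95 9B C4 BB E0 A4 93 D2 93 CF 90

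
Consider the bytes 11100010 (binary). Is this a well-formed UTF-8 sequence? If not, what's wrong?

invalid (sequence truncated)

Leading byte 0xE2 = 11100010 → 3-byte form, but only 1 byte is present.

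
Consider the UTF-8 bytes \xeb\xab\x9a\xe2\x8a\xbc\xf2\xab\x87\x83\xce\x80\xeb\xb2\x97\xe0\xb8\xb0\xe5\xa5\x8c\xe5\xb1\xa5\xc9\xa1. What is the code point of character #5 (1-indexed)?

Offset 0: leading byte 0xEB = 11101011 → 3-byte char #1 = EB AB 9A.
Offset 3: leading byte 0xE2 = 11100010 → 3-byte char #2 = E2 8A BC.
Offset 6: leading byte 0xF2 = 11110010 → 4-byte char #3 = F2 AB 87 83.
Offset 10: leading byte 0xCE = 11001110 → 2-byte char #4 = CE 80.
Offset 12: leading byte 0xEB = 11101011 → 3-byte char #5 = EB B2 97.
Leading byte 0xEB = 11101011 matches 1110xxxx → 3-byte sequence.
Byte 1: 0xEB = 11101011, payload 1011 (4 bits).
Byte 2: 0xB2 = 10110010 (10xxxxxx ✓), payload 110010.
Byte 3: 0x97 = 10010111 (10xxxxxx ✓), payload 010111.
Concatenate: 1011110010010111 = 0xBC97 (16 bits → U+BC97).

U+BC97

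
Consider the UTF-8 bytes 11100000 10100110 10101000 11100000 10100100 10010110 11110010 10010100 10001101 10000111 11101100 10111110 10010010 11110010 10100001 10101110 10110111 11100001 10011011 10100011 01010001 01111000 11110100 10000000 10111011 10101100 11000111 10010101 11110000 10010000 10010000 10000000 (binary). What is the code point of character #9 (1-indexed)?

U+100EEC

Offset 0: leading byte 0xE0 = 11100000 → 3-byte char #1 = E0 A6 A8.
Offset 3: leading byte 0xE0 = 11100000 → 3-byte char #2 = E0 A4 96.
Offset 6: leading byte 0xF2 = 11110010 → 4-byte char #3 = F2 94 8D 87.
Offset 10: leading byte 0xEC = 11101100 → 3-byte char #4 = EC BE 92.
Offset 13: leading byte 0xF2 = 11110010 → 4-byte char #5 = F2 A1 AE B7.
Offset 17: leading byte 0xE1 = 11100001 → 3-byte char #6 = E1 9B A3.
Offset 20: leading byte 0x51 = 01010001 → 1-byte char #7 = 51.
Offset 21: leading byte 0x78 = 01111000 → 1-byte char #8 = 78.
Offset 22: leading byte 0xF4 = 11110100 → 4-byte char #9 = F4 80 BB AC.
Leading byte 0xF4 = 11110100 matches 11110xxx → 4-byte sequence.
Byte 1: 0xF4 = 11110100, payload 100 (3 bits).
Byte 2: 0x80 = 10000000 (10xxxxxx ✓), payload 000000.
Byte 3: 0xBB = 10111011 (10xxxxxx ✓), payload 111011.
Byte 4: 0xAC = 10101100 (10xxxxxx ✓), payload 101100.
Concatenate: 100000000111011101100 = 0x100EEC (21 bits → U+100EEC).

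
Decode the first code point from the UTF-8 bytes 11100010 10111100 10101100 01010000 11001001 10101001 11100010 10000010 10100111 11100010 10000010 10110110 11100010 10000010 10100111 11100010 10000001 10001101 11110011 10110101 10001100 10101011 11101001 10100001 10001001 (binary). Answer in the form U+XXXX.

U+2F2C

Offset 0: leading byte 0xE2 = 11100010 → 3-byte char #1 = E2 BC AC.
Leading byte 0xE2 = 11100010 matches 1110xxxx → 3-byte sequence.
Byte 1: 0xE2 = 11100010, payload 0010 (4 bits).
Byte 2: 0xBC = 10111100 (10xxxxxx ✓), payload 111100.
Byte 3: 0xAC = 10101100 (10xxxxxx ✓), payload 101100.
Concatenate: 0010111100101100 = 0x2F2C (16 bits → U+2F2C).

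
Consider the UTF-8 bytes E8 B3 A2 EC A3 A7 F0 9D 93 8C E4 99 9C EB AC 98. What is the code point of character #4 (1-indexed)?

Offset 0: leading byte 0xE8 = 11101000 → 3-byte char #1 = E8 B3 A2.
Offset 3: leading byte 0xEC = 11101100 → 3-byte char #2 = EC A3 A7.
Offset 6: leading byte 0xF0 = 11110000 → 4-byte char #3 = F0 9D 93 8C.
Offset 10: leading byte 0xE4 = 11100100 → 3-byte char #4 = E4 99 9C.
Leading byte 0xE4 = 11100100 matches 1110xxxx → 3-byte sequence.
Byte 1: 0xE4 = 11100100, payload 0100 (4 bits).
Byte 2: 0x99 = 10011001 (10xxxxxx ✓), payload 011001.
Byte 3: 0x9C = 10011100 (10xxxxxx ✓), payload 011100.
Concatenate: 0100011001011100 = 0x465C (16 bits → U+465C).

U+465C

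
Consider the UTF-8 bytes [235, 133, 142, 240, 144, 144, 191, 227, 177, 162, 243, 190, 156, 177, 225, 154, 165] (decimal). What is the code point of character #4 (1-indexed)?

U+FE731

Offset 0: leading byte 0xEB = 11101011 → 3-byte char #1 = EB 85 8E.
Offset 3: leading byte 0xF0 = 11110000 → 4-byte char #2 = F0 90 90 BF.
Offset 7: leading byte 0xE3 = 11100011 → 3-byte char #3 = E3 B1 A2.
Offset 10: leading byte 0xF3 = 11110011 → 4-byte char #4 = F3 BE 9C B1.
Leading byte 0xF3 = 11110011 matches 11110xxx → 4-byte sequence.
Byte 1: 0xF3 = 11110011, payload 011 (3 bits).
Byte 2: 0xBE = 10111110 (10xxxxxx ✓), payload 111110.
Byte 3: 0x9C = 10011100 (10xxxxxx ✓), payload 011100.
Byte 4: 0xB1 = 10110001 (10xxxxxx ✓), payload 110001.
Concatenate: 011111110011100110001 = 0xFE731 (21 bits → U+FE731).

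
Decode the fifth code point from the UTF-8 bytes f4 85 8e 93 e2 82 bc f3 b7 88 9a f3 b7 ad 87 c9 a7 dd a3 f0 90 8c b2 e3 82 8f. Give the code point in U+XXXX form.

Offset 0: leading byte 0xF4 = 11110100 → 4-byte char #1 = F4 85 8E 93.
Offset 4: leading byte 0xE2 = 11100010 → 3-byte char #2 = E2 82 BC.
Offset 7: leading byte 0xF3 = 11110011 → 4-byte char #3 = F3 B7 88 9A.
Offset 11: leading byte 0xF3 = 11110011 → 4-byte char #4 = F3 B7 AD 87.
Offset 15: leading byte 0xC9 = 11001001 → 2-byte char #5 = C9 A7.
Leading byte 0xC9 = 11001001 matches 110xxxxx → 2-byte sequence.
Byte 1: 0xC9 = 11001001, payload 01001 (5 bits).
Byte 2: 0xA7 = 10100111 (10xxxxxx ✓), payload 100111.
Concatenate: 01001100111 = 0x267 (11 bits → U+0267).

U+0267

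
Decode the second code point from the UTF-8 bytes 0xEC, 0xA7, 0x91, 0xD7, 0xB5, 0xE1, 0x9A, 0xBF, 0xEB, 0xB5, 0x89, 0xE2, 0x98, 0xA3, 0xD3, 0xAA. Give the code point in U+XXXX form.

U+05F5

Offset 0: leading byte 0xEC = 11101100 → 3-byte char #1 = EC A7 91.
Offset 3: leading byte 0xD7 = 11010111 → 2-byte char #2 = D7 B5.
Leading byte 0xD7 = 11010111 matches 110xxxxx → 2-byte sequence.
Byte 1: 0xD7 = 11010111, payload 10111 (5 bits).
Byte 2: 0xB5 = 10110101 (10xxxxxx ✓), payload 110101.
Concatenate: 10111110101 = 0x5F5 (11 bits → U+05F5).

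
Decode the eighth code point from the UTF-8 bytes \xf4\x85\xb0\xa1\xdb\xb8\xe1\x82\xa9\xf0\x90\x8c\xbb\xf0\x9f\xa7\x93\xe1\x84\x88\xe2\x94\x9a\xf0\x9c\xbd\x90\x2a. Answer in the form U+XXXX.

U+1CF50

Offset 0: leading byte 0xF4 = 11110100 → 4-byte char #1 = F4 85 B0 A1.
Offset 4: leading byte 0xDB = 11011011 → 2-byte char #2 = DB B8.
Offset 6: leading byte 0xE1 = 11100001 → 3-byte char #3 = E1 82 A9.
Offset 9: leading byte 0xF0 = 11110000 → 4-byte char #4 = F0 90 8C BB.
Offset 13: leading byte 0xF0 = 11110000 → 4-byte char #5 = F0 9F A7 93.
Offset 17: leading byte 0xE1 = 11100001 → 3-byte char #6 = E1 84 88.
Offset 20: leading byte 0xE2 = 11100010 → 3-byte char #7 = E2 94 9A.
Offset 23: leading byte 0xF0 = 11110000 → 4-byte char #8 = F0 9C BD 90.
Leading byte 0xF0 = 11110000 matches 11110xxx → 4-byte sequence.
Byte 1: 0xF0 = 11110000, payload 000 (3 bits).
Byte 2: 0x9C = 10011100 (10xxxxxx ✓), payload 011100.
Byte 3: 0xBD = 10111101 (10xxxxxx ✓), payload 111101.
Byte 4: 0x90 = 10010000 (10xxxxxx ✓), payload 010000.
Concatenate: 000011100111101010000 = 0x1CF50 (21 bits → U+1CF50).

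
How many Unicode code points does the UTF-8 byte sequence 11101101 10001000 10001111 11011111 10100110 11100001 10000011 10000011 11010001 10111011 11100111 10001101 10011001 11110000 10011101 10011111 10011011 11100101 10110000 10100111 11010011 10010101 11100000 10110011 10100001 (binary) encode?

9

Byte at offset 0: 0xED = 11101101 → 3-byte char (#1). Advance 3.
Byte at offset 3: 0xDF = 11011111 → 2-byte char (#2). Advance 2.
Byte at offset 5: 0xE1 = 11100001 → 3-byte char (#3). Advance 3.
Byte at offset 8: 0xD1 = 11010001 → 2-byte char (#4). Advance 2.
Byte at offset 10: 0xE7 = 11100111 → 3-byte char (#5). Advance 3.
Byte at offset 13: 0xF0 = 11110000 → 4-byte char (#6). Advance 4.
Byte at offset 17: 0xE5 = 11100101 → 3-byte char (#7). Advance 3.
Byte at offset 20: 0xD3 = 11010011 → 2-byte char (#8). Advance 2.
Byte at offset 22: 0xE0 = 11100000 → 3-byte char (#9). Advance 3.
Reached end at offset 25 after 9 code points.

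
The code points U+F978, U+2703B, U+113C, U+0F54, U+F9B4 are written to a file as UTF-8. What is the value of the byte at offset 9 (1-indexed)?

0x84

1-indexed offset 9 is 0-indexed offset 8.
U+F978 → 3-byte form EF A5 B8 at offsets 0–2.
U+2703B → 4-byte form F0 A7 80 BB at offsets 3–6.
U+113C → 3-byte form E1 84 BC at offsets 7–9.
Offset 8 falls in char 3's range; it's byte 2 of E1 84 BC = 0x84.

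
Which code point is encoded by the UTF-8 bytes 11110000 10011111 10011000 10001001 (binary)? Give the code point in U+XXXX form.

U+1F609

Leading byte 0xF0 = 11110000 matches 11110xxx → 4-byte sequence.
Byte 1: 0xF0 = 11110000, payload 000 (3 bits).
Byte 2: 0x9F = 10011111 (10xxxxxx ✓), payload 011111.
Byte 3: 0x98 = 10011000 (10xxxxxx ✓), payload 011000.
Byte 4: 0x89 = 10001001 (10xxxxxx ✓), payload 001001.
Concatenate: 000011111011000001001 = 0x1F609 (21 bits → U+1F609).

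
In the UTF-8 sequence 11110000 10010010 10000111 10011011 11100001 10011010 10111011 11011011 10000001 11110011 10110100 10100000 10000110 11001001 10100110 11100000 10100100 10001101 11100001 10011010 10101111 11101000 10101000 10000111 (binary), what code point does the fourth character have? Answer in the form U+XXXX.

Offset 0: leading byte 0xF0 = 11110000 → 4-byte char #1 = F0 92 87 9B.
Offset 4: leading byte 0xE1 = 11100001 → 3-byte char #2 = E1 9A BB.
Offset 7: leading byte 0xDB = 11011011 → 2-byte char #3 = DB 81.
Offset 9: leading byte 0xF3 = 11110011 → 4-byte char #4 = F3 B4 A0 86.
Leading byte 0xF3 = 11110011 matches 11110xxx → 4-byte sequence.
Byte 1: 0xF3 = 11110011, payload 011 (3 bits).
Byte 2: 0xB4 = 10110100 (10xxxxxx ✓), payload 110100.
Byte 3: 0xA0 = 10100000 (10xxxxxx ✓), payload 100000.
Byte 4: 0x86 = 10000110 (10xxxxxx ✓), payload 000110.
Concatenate: 011110100100000000110 = 0xF4806 (21 bits → U+F4806).

U+F4806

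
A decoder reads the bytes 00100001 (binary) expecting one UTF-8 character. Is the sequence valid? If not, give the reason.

Leading byte 0x21 = 00100001 → 1-byte form.

valid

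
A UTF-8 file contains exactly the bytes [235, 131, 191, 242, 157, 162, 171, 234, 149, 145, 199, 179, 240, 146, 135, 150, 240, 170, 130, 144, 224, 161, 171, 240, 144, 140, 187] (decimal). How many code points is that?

Byte at offset 0: 0xEB = 11101011 → 3-byte char (#1). Advance 3.
Byte at offset 3: 0xF2 = 11110010 → 4-byte char (#2). Advance 4.
Byte at offset 7: 0xEA = 11101010 → 3-byte char (#3). Advance 3.
Byte at offset 10: 0xC7 = 11000111 → 2-byte char (#4). Advance 2.
Byte at offset 12: 0xF0 = 11110000 → 4-byte char (#5). Advance 4.
Byte at offset 16: 0xF0 = 11110000 → 4-byte char (#6). Advance 4.
Byte at offset 20: 0xE0 = 11100000 → 3-byte char (#7). Advance 3.
Byte at offset 23: 0xF0 = 11110000 → 4-byte char (#8). Advance 4.
Reached end at offset 27 after 8 code points.

8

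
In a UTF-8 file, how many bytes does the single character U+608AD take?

U+608AD = 0x608AD. UTF-8 uses 1 byte below 0x80, 2 below 0x800, 3 below 0x10000, 4 up to 0x10FFFF. 0x608AD is in U+10000–U+10FFFF → 4 bytes.

4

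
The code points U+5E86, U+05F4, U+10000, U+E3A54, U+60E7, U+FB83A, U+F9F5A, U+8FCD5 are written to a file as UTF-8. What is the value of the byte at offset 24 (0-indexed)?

U+5E86 → 3-byte form E5 BA 86 at offsets 0–2.
U+05F4 → 2-byte form D7 B4 at offsets 3–4.
U+10000 → 4-byte form F0 90 80 80 at offsets 5–8.
U+E3A54 → 4-byte form F3 A3 A9 94 at offsets 9–12.
U+60E7 → 3-byte form E6 83 A7 at offsets 13–15.
U+FB83A → 4-byte form F3 BB A0 BA at offsets 16–19.
U+F9F5A → 4-byte form F3 B9 BD 9A at offsets 20–23.
U+8FCD5 → 4-byte form F2 8F B3 95 at offsets 24–27.
Offset 24 falls in char 8's range; it's byte 1 of F2 8F B3 95 = 0xF2.

0xF2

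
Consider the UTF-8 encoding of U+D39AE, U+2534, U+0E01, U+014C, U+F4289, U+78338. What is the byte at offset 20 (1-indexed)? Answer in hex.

1-indexed offset 20 is 0-indexed offset 19.
U+D39AE → 4-byte form F3 93 A6 AE at offsets 0–3.
U+2534 → 3-byte form E2 94 B4 at offsets 4–6.
U+0E01 → 3-byte form E0 B8 81 at offsets 7–9.
U+014C → 2-byte form C5 8C at offsets 10–11.
U+F4289 → 4-byte form F3 B4 8A 89 at offsets 12–15.
U+78338 → 4-byte form F1 B8 8C B8 at offsets 16–19.
Offset 19 falls in char 6's range; it's byte 4 of F1 B8 8C B8 = 0xB8.

0xB8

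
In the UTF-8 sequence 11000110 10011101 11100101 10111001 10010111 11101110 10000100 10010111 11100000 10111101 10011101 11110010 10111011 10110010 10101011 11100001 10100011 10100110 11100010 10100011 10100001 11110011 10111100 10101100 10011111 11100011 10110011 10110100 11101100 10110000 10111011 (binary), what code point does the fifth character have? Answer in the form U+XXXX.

U+BBCAB

Offset 0: leading byte 0xC6 = 11000110 → 2-byte char #1 = C6 9D.
Offset 2: leading byte 0xE5 = 11100101 → 3-byte char #2 = E5 B9 97.
Offset 5: leading byte 0xEE = 11101110 → 3-byte char #3 = EE 84 97.
Offset 8: leading byte 0xE0 = 11100000 → 3-byte char #4 = E0 BD 9D.
Offset 11: leading byte 0xF2 = 11110010 → 4-byte char #5 = F2 BB B2 AB.
Leading byte 0xF2 = 11110010 matches 11110xxx → 4-byte sequence.
Byte 1: 0xF2 = 11110010, payload 010 (3 bits).
Byte 2: 0xBB = 10111011 (10xxxxxx ✓), payload 111011.
Byte 3: 0xB2 = 10110010 (10xxxxxx ✓), payload 110010.
Byte 4: 0xAB = 10101011 (10xxxxxx ✓), payload 101011.
Concatenate: 010111011110010101011 = 0xBBCAB (21 bits → U+BBCAB).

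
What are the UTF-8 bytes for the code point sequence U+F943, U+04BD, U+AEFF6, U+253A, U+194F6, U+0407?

EF A5 83 D2 BD F2 AE BF B6 E2 94 BA F0 99 93 B6 D0 87

U+F943: 3-byte form → EF A5 83.
U+04BD: 2-byte form → D2 BD.
U+AEFF6: 4-byte form → F2 AE BF B6.
U+253A: 3-byte form → E2 94 BA.
U+194F6: 4-byte form → F0 99 93 B6.
U+0407: 2-byte form → D0 87.
Concatenated (18 bytes): EF A5 83 D2 BD F2 AE BF B6 E2 94 BA F0 99 93 B6 D0 87.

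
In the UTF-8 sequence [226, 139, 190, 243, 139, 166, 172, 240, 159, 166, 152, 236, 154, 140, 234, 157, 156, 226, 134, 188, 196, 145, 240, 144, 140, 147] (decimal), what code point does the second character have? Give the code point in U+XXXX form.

Offset 0: leading byte 0xE2 = 11100010 → 3-byte char #1 = E2 8B BE.
Offset 3: leading byte 0xF3 = 11110011 → 4-byte char #2 = F3 8B A6 AC.
Leading byte 0xF3 = 11110011 matches 11110xxx → 4-byte sequence.
Byte 1: 0xF3 = 11110011, payload 011 (3 bits).
Byte 2: 0x8B = 10001011 (10xxxxxx ✓), payload 001011.
Byte 3: 0xA6 = 10100110 (10xxxxxx ✓), payload 100110.
Byte 4: 0xAC = 10101100 (10xxxxxx ✓), payload 101100.
Concatenate: 011001011100110101100 = 0xCB9AC (21 bits → U+CB9AC).

U+CB9AC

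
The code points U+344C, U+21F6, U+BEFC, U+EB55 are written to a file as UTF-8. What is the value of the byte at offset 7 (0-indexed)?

0xBB

U+344C → 3-byte form E3 91 8C at offsets 0–2.
U+21F6 → 3-byte form E2 87 B6 at offsets 3–5.
U+BEFC → 3-byte form EB BB BC at offsets 6–8.
Offset 7 falls in char 3's range; it's byte 2 of EB BB BC = 0xBB.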